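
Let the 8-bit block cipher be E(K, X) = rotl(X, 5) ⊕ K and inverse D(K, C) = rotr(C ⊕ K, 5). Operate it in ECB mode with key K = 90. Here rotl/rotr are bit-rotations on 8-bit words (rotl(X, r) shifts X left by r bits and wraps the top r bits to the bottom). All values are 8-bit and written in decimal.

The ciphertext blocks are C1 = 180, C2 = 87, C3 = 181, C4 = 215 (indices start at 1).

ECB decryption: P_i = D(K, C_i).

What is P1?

P1 = 119

P1: D(K, 180) = 119.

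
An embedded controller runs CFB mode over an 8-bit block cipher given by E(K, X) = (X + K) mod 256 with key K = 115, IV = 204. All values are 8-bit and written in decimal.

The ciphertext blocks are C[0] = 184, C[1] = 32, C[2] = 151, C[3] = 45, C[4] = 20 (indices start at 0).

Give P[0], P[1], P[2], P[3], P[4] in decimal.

P[0] = 135, P[1] = 11, P[2] = 4, P[3] = 39, P[4] = 180

CFB decryption: P_i = C_i ⊕ E(K, C_{i−1}), with C_{−1} = IV.
P[0]: E(K, 204) = 63; 184 ⊕ 63 = 135.
P[1]: E(K, 184) = 43; 32 ⊕ 43 = 11.
P[2]: E(K, 32) = 147; 151 ⊕ 147 = 4.
P[3]: E(K, 151) = 10; 45 ⊕ 10 = 39.
P[4]: E(K, 45) = 160; 20 ⊕ 160 = 180.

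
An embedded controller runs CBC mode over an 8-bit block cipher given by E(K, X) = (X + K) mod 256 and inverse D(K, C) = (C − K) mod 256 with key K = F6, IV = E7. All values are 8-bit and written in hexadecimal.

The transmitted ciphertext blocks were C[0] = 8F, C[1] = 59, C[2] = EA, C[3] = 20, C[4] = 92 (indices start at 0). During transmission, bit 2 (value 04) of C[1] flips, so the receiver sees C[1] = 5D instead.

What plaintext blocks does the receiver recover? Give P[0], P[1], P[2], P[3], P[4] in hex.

CBC decryption: P_i = D(K, C_i) ⊕ C_{i−1}, with C_{−1} = IV.
Only C[1] changed, to 5D. In CBC, a change in C_i garbles P_i and flips the same bit in P_{i+1}. Decrypting the received ciphertext:
P[0]: D(K, 8F) = 99; 99 ⊕ E7 = 7E.
P[1]: D(K, 5D) = 67; 67 ⊕ 8F = E8.
P[2]: D(K, EA) = F4; F4 ⊕ 5D = A9.
P[3]: D(K, 20) = 2A; 2A ⊕ EA = C0.
P[4]: D(K, 92) = 9C; 9C ⊕ 20 = BC.
Blocks that differ from the original plaintext: P[1], P[2].

P[0] = 7E, P[1] = E8, P[2] = A9, P[3] = C0, P[4] = BC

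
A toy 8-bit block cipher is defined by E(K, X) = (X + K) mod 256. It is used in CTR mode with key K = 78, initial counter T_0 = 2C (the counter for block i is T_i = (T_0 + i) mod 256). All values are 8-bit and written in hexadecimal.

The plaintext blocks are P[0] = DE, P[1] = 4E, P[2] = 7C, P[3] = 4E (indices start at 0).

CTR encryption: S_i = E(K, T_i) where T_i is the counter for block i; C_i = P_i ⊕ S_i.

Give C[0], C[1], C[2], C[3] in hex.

C[0] = 7A, C[1] = EB, C[2] = DA, C[3] = E9

C[0]: T = 2C, S = E(K, T) = A4; DE ⊕ A4 = 7A.
C[1]: T = 2D, S = E(K, T) = A5; 4E ⊕ A5 = EB.
C[2]: T = 2E, S = E(K, T) = A6; 7C ⊕ A6 = DA.
C[3]: T = 2F, S = E(K, T) = A7; 4E ⊕ A7 = E9.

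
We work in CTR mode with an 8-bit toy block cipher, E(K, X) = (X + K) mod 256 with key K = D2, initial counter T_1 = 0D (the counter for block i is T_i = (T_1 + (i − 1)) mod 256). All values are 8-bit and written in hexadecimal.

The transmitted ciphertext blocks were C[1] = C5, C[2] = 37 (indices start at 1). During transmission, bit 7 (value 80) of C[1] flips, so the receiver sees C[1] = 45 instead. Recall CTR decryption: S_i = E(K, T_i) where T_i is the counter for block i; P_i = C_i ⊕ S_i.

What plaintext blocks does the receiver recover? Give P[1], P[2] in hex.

Only C[1] changed, to 45. In CTR, a change in C_i flips the same bit in P_i only; the keystream is unaffected. Decrypting the received ciphertext:
P[1]: T = 0D, S = E(K, T) = DF; 45 ⊕ DF = 9A.
P[2]: T = 0E, S = E(K, T) = E0; 37 ⊕ E0 = D7.
Blocks that differ from the original plaintext: P[1].

P[1] = 9A, P[2] = D7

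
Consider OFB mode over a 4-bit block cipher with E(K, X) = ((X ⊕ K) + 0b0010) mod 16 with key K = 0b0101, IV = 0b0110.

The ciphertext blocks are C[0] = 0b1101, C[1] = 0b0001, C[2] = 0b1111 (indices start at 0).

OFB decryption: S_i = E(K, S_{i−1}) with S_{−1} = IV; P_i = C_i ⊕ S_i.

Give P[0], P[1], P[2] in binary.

P[0] = 0b1000, P[1] = 0b0011, P[2] = 0b0110

P[0]: S = E(K, 0b0110) = 0b0101; 0b1101 ⊕ 0b0101 = 0b1000.
P[1]: S = E(K, 0b0101) = 0b0010; 0b0001 ⊕ 0b0010 = 0b0011.
P[2]: S = E(K, 0b0010) = 0b1001; 0b1111 ⊕ 0b1001 = 0b0110.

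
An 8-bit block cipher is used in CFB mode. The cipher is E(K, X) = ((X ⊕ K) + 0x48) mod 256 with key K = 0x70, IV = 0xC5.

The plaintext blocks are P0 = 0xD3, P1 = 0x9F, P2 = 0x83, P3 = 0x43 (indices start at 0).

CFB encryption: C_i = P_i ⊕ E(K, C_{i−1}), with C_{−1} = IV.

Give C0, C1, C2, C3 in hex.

C0: E(K, 0xC5) = 0xFD; 0xD3 ⊕ 0xFD = 0x2E.
C1: E(K, 0x2E) = 0xA6; 0x9F ⊕ 0xA6 = 0x39.
C2: E(K, 0x39) = 0x91; 0x83 ⊕ 0x91 = 0x12.
C3: E(K, 0x12) = 0xAA; 0x43 ⊕ 0xAA = 0xE9.

C0 = 0x2E, C1 = 0x39, C2 = 0x12, C3 = 0xE9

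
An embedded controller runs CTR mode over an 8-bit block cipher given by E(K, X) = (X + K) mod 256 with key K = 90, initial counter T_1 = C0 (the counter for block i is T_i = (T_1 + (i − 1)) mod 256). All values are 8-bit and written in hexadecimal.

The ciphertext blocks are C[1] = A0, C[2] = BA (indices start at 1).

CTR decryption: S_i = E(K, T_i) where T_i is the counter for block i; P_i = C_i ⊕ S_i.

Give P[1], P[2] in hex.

P[1]: T = C0, S = E(K, T) = 50; A0 ⊕ 50 = F0.
P[2]: T = C1, S = E(K, T) = 51; BA ⊕ 51 = EB.

P[1] = F0, P[2] = EB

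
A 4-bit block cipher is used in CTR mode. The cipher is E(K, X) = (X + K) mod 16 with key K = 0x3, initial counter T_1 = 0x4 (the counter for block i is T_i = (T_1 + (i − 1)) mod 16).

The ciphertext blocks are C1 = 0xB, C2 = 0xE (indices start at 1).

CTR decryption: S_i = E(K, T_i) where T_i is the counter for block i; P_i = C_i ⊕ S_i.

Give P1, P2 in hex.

P1: T = 0x4, S = E(K, T) = 0x7; 0xB ⊕ 0x7 = 0xC.
P2: T = 0x5, S = E(K, T) = 0x8; 0xE ⊕ 0x8 = 0x6.

P1 = 0xC, P2 = 0x6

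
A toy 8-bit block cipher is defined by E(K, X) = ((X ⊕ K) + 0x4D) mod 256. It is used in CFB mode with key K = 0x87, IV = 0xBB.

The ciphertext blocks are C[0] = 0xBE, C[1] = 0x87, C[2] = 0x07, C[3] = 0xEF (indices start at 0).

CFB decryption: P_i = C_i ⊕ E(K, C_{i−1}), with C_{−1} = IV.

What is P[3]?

P[3]: E(K, 0x07) = 0xCD; 0xEF ⊕ 0xCD = 0x22.

P[3] = 0x22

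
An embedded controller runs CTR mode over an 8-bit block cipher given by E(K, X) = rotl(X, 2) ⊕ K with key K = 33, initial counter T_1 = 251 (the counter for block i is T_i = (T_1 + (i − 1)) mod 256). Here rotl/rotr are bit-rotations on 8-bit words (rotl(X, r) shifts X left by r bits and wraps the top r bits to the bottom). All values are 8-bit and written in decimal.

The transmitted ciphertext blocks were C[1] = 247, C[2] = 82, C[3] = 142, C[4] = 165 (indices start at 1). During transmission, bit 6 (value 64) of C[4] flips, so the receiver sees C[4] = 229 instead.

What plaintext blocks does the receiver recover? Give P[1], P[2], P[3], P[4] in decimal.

P[1] = 57, P[2] = 128, P[3] = 88, P[4] = 63

CTR decryption: S_i = E(K, T_i) where T_i is the counter for block i; P_i = C_i ⊕ S_i.
Only C[4] changed, to 229. In CTR, a change in C_i flips the same bit in P_i only; the keystream is unaffected. Decrypting the received ciphertext:
P[1]: T = 251, S = E(K, T) = 206; 247 ⊕ 206 = 57.
P[2]: T = 252, S = E(K, T) = 210; 82 ⊕ 210 = 128.
P[3]: T = 253, S = E(K, T) = 214; 142 ⊕ 214 = 88.
P[4]: T = 254, S = E(K, T) = 218; 229 ⊕ 218 = 63.
Blocks that differ from the original plaintext: P[4].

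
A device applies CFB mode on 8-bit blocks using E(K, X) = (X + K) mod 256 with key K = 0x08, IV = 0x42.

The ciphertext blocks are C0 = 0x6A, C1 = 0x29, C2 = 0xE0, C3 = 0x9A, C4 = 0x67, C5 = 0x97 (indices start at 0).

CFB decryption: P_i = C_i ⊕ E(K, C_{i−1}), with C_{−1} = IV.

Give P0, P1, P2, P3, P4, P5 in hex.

P0: E(K, 0x42) = 0x4A; 0x6A ⊕ 0x4A = 0x20.
P1: E(K, 0x6A) = 0x72; 0x29 ⊕ 0x72 = 0x5B.
P2: E(K, 0x29) = 0x31; 0xE0 ⊕ 0x31 = 0xD1.
P3: E(K, 0xE0) = 0xE8; 0x9A ⊕ 0xE8 = 0x72.
P4: E(K, 0x9A) = 0xA2; 0x67 ⊕ 0xA2 = 0xC5.
P5: E(K, 0x67) = 0x6F; 0x97 ⊕ 0x6F = 0xF8.

P0 = 0x20, P1 = 0x5B, P2 = 0xD1, P3 = 0x72, P4 = 0xC5, P5 = 0xF8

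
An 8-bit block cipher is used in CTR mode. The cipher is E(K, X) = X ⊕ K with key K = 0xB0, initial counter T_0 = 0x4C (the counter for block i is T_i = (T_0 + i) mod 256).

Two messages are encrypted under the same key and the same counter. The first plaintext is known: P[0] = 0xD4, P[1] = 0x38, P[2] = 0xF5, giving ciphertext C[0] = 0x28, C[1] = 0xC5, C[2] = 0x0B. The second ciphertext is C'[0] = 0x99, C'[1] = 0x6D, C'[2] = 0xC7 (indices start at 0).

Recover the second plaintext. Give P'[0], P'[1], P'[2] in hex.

P'[0] = 0x65, P'[1] = 0x90, P'[2] = 0x39

In CTR with a reused counter, both messages share the same keystream S_i, so C_i ⊕ C'_i = P_i ⊕ P'_i and thus P'_i = P_i ⊕ C_i ⊕ C'_i.
P'[0]: 0xD4 ⊕ 0x28 ⊕ 0x99 = 0x65.
P'[1]: 0x38 ⊕ 0xC5 ⊕ 0x6D = 0x90.
P'[2]: 0xF5 ⊕ 0x0B ⊕ 0xC7 = 0x39.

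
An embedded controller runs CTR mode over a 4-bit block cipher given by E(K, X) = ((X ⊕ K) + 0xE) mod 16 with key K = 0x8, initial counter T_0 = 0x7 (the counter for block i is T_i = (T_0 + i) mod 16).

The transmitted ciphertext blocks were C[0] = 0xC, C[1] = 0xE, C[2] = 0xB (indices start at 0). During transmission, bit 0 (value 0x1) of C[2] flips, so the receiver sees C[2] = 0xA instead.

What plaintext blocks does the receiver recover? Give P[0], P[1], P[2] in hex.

P[0] = 0x1, P[1] = 0x0, P[2] = 0x5

CTR decryption: S_i = E(K, T_i) where T_i is the counter for block i; P_i = C_i ⊕ S_i.
Only C[2] changed, to 0xA. In CTR, a change in C_i flips the same bit in P_i only; the keystream is unaffected. Decrypting the received ciphertext:
P[0]: T = 0x7, S = E(K, T) = 0xD; 0xC ⊕ 0xD = 0x1.
P[1]: T = 0x8, S = E(K, T) = 0xE; 0xE ⊕ 0xE = 0x0.
P[2]: T = 0x9, S = E(K, T) = 0xF; 0xA ⊕ 0xF = 0x5.
Blocks that differ from the original plaintext: P[2].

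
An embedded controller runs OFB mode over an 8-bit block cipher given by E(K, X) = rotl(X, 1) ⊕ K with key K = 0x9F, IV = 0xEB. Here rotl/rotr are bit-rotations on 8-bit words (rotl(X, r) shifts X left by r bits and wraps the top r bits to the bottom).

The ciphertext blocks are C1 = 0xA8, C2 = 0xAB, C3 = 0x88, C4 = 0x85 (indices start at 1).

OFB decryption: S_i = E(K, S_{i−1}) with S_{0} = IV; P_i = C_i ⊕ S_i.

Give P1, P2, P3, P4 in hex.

P1 = 0xE0, P2 = 0xA4, P3 = 0x09, P4 = 0x19

P1: S = E(K, 0xEB) = 0x48; 0xA8 ⊕ 0x48 = 0xE0.
P2: S = E(K, 0x48) = 0x0F; 0xAB ⊕ 0x0F = 0xA4.
P3: S = E(K, 0x0F) = 0x81; 0x88 ⊕ 0x81 = 0x09.
P4: S = E(K, 0x81) = 0x9C; 0x85 ⊕ 0x9C = 0x19.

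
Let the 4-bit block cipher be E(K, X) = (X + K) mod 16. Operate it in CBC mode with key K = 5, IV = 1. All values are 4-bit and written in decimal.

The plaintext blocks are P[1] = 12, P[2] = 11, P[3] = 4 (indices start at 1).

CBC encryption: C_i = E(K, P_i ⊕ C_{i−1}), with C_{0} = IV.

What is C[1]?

C[1] = 2

C[1]: P[1] ⊕ 1 = 13; E(K, 13) = 2.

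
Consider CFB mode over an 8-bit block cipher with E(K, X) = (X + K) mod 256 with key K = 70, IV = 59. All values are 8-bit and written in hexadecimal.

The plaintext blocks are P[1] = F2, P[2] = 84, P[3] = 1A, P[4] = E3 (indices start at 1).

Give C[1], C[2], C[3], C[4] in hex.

C[1] = 3B, C[2] = 2F, C[3] = 85, C[4] = 16

CFB encryption: C_i = P_i ⊕ E(K, C_{i−1}), with C_{0} = IV.
C[1]: E(K, 59) = C9; F2 ⊕ C9 = 3B.
C[2]: E(K, 3B) = AB; 84 ⊕ AB = 2F.
C[3]: E(K, 2F) = 9F; 1A ⊕ 9F = 85.
C[4]: E(K, 85) = F5; E3 ⊕ F5 = 16.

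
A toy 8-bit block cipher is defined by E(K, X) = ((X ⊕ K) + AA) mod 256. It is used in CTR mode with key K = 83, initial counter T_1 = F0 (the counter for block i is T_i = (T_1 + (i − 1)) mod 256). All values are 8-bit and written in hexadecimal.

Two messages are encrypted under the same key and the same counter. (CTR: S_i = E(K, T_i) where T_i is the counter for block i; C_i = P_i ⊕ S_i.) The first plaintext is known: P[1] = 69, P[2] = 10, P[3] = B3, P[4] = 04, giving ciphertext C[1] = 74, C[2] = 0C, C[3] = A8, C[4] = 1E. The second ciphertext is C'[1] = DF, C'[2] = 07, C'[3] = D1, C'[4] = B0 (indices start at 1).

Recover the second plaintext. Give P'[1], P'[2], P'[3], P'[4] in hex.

In CTR with a reused counter, both messages share the same keystream S_i, so C_i ⊕ C'_i = P_i ⊕ P'_i and thus P'_i = P_i ⊕ C_i ⊕ C'_i.
P'[1]: 69 ⊕ 74 ⊕ DF = C2.
P'[2]: 10 ⊕ 0C ⊕ 07 = 1B.
P'[3]: B3 ⊕ A8 ⊕ D1 = CA.
P'[4]: 04 ⊕ 1E ⊕ B0 = AA.

P'[1] = C2, P'[2] = 1B, P'[3] = CA, P'[4] = AA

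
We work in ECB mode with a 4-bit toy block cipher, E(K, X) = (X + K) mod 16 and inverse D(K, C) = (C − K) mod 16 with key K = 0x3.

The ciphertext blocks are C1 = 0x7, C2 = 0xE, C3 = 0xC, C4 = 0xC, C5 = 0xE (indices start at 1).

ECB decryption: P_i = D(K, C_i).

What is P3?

P3 = 0x9

P3: D(K, 0xC) = 0x9.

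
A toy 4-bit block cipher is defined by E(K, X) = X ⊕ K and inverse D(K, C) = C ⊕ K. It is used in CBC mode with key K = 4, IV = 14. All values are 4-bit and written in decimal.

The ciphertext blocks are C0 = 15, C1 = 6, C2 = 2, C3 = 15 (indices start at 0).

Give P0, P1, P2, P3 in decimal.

P0 = 5, P1 = 13, P2 = 0, P3 = 9

CBC decryption: P_i = D(K, C_i) ⊕ C_{i−1}, with C_{−1} = IV.
P0: D(K, 15) = 11; 11 ⊕ 14 = 5.
P1: D(K, 6) = 2; 2 ⊕ 15 = 13.
P2: D(K, 2) = 6; 6 ⊕ 6 = 0.
P3: D(K, 15) = 11; 11 ⊕ 2 = 9.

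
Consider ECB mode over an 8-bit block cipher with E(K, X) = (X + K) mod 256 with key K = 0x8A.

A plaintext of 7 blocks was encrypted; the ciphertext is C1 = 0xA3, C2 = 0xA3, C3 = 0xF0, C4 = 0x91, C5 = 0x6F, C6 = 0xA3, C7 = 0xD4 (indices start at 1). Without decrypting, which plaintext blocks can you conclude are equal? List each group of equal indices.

P1 = P2 = P6

ECB encrypts each block independently with the same key, so equal ciphertext blocks imply equal plaintext blocks.
C1 = C2 = C6 = 0xA3, so P1 = P2 = P6.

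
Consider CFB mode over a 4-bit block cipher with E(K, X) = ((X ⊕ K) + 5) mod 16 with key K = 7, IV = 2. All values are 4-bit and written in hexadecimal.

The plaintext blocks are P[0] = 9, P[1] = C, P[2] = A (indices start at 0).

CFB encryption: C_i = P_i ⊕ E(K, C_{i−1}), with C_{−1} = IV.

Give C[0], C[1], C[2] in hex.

C[0]: E(K, 2) = A; 9 ⊕ A = 3.
C[1]: E(K, 3) = 9; C ⊕ 9 = 5.
C[2]: E(K, 5) = 7; A ⊕ 7 = D.

C[0] = 3, C[1] = 5, C[2] = D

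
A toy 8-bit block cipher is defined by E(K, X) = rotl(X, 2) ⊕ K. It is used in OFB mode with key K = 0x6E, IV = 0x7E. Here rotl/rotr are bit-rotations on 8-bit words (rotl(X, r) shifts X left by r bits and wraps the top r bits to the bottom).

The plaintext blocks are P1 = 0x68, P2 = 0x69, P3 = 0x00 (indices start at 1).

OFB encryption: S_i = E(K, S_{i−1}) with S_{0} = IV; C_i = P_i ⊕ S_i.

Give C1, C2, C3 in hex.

C1 = 0xFF, C2 = 0x59, C3 = 0xAE

C1: S = E(K, 0x7E) = 0x97; 0x68 ⊕ 0x97 = 0xFF.
C2: S = E(K, 0x97) = 0x30; 0x69 ⊕ 0x30 = 0x59.
C3: S = E(K, 0x30) = 0xAE; 0x00 ⊕ 0xAE = 0xAE.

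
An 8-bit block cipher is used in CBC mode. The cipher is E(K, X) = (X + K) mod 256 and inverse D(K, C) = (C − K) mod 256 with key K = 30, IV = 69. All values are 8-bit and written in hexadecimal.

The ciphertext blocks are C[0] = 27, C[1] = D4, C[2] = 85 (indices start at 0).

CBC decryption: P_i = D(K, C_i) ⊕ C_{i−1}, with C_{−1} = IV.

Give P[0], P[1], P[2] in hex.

P[0] = 9E, P[1] = 83, P[2] = 81

P[0]: D(K, 27) = F7; F7 ⊕ 69 = 9E.
P[1]: D(K, D4) = A4; A4 ⊕ 27 = 83.
P[2]: D(K, 85) = 55; 55 ⊕ D4 = 81.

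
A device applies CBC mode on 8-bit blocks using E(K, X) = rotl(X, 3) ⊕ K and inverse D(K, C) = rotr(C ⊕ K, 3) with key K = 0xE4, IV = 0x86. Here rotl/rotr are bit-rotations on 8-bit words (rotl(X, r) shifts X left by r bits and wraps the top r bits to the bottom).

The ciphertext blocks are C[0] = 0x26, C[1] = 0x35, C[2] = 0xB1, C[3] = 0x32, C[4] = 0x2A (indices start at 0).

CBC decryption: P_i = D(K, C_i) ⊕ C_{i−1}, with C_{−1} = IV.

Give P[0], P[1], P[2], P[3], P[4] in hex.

P[0]: D(K, 0x26) = 0x58; 0x58 ⊕ 0x86 = 0xDE.
P[1]: D(K, 0x35) = 0x3A; 0x3A ⊕ 0x26 = 0x1C.
P[2]: D(K, 0xB1) = 0xAA; 0xAA ⊕ 0x35 = 0x9F.
P[3]: D(K, 0x32) = 0xDA; 0xDA ⊕ 0xB1 = 0x6B.
P[4]: D(K, 0x2A) = 0xD9; 0xD9 ⊕ 0x32 = 0xEB.

P[0] = 0xDE, P[1] = 0x1C, P[2] = 0x9F, P[3] = 0x6B, P[4] = 0xEB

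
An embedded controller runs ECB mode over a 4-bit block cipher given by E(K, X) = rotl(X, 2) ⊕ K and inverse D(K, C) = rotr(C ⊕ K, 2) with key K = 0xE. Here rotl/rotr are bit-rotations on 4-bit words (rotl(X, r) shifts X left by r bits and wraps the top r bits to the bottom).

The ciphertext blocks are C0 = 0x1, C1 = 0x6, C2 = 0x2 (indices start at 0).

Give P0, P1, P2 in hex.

ECB decryption: P_i = D(K, C_i).
P0: D(K, 0x1) = 0xF.
P1: D(K, 0x6) = 0x2.
P2: D(K, 0x2) = 0x3.

P0 = 0xF, P1 = 0x2, P2 = 0x3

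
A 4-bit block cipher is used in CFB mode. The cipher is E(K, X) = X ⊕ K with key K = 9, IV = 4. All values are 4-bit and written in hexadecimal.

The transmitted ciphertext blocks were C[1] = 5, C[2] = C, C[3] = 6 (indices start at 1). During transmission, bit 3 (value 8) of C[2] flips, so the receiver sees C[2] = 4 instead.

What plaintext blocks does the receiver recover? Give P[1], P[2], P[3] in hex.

P[1] = 8, P[2] = 8, P[3] = B

CFB decryption: P_i = C_i ⊕ E(K, C_{i−1}), with C_{0} = IV.
Only C[2] changed, to 4. In CFB, a change in C_i flips the same bit in P_i and garbles P_{i+1}. Decrypting the received ciphertext:
P[1]: E(K, 4) = D; 5 ⊕ D = 8.
P[2]: E(K, 5) = C; 4 ⊕ C = 8.
P[3]: E(K, 4) = D; 6 ⊕ D = B.
Blocks that differ from the original plaintext: P[2], P[3].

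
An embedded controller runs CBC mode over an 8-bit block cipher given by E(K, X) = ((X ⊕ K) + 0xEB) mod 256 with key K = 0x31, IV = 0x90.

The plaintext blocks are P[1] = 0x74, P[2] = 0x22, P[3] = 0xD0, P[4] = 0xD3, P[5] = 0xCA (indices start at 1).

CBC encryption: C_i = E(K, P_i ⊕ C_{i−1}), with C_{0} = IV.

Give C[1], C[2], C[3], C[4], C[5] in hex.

C[1]: P[1] ⊕ 0x90 = 0xE4; E(K, 0xE4) = 0xC0.
C[2]: P[2] ⊕ 0xC0 = 0xE2; E(K, 0xE2) = 0xBE.
C[3]: P[3] ⊕ 0xBE = 0x6E; E(K, 0x6E) = 0x4A.
C[4]: P[4] ⊕ 0x4A = 0x99; E(K, 0x99) = 0x93.
C[5]: P[5] ⊕ 0x93 = 0x59; E(K, 0x59) = 0x53.

C[1] = 0xC0, C[2] = 0xBE, C[3] = 0x4A, C[4] = 0x93, C[5] = 0x53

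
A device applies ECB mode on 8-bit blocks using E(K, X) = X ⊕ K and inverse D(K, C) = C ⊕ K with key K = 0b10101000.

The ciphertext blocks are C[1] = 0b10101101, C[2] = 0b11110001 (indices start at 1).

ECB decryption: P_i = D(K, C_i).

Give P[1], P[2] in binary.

P[1] = 0b00000101, P[2] = 0b01011001

P[1]: D(K, 0b10101101) = 0b00000101.
P[2]: D(K, 0b11110001) = 0b01011001.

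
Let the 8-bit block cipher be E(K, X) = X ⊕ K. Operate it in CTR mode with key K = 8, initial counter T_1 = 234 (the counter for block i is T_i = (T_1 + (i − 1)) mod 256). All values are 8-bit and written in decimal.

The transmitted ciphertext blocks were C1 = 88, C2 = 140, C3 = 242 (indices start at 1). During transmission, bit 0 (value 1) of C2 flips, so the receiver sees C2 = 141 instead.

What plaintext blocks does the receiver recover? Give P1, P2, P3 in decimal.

CTR decryption: S_i = E(K, T_i) where T_i is the counter for block i; P_i = C_i ⊕ S_i.
Only C2 changed, to 141. In CTR, a change in C_i flips the same bit in P_i only; the keystream is unaffected. Decrypting the received ciphertext:
P1: T = 234, S = E(K, T) = 226; 88 ⊕ 226 = 186.
P2: T = 235, S = E(K, T) = 227; 141 ⊕ 227 = 110.
P3: T = 236, S = E(K, T) = 228; 242 ⊕ 228 = 22.
Blocks that differ from the original plaintext: P2.

P1 = 186, P2 = 110, P3 = 22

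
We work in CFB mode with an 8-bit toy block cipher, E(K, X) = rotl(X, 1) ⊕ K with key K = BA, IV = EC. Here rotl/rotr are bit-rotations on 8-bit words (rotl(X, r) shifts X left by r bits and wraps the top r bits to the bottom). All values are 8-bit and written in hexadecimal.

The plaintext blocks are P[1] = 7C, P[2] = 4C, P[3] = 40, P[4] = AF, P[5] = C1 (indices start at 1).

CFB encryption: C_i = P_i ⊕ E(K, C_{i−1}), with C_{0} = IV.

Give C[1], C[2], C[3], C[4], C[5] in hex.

C[1]: E(K, EC) = 63; 7C ⊕ 63 = 1F.
C[2]: E(K, 1F) = 84; 4C ⊕ 84 = C8.
C[3]: E(K, C8) = 2B; 40 ⊕ 2B = 6B.
C[4]: E(K, 6B) = 6C; AF ⊕ 6C = C3.
C[5]: E(K, C3) = 3D; C1 ⊕ 3D = FC.

C[1] = 1F, C[2] = C8, C[3] = 6B, C[4] = C3, C[5] = FC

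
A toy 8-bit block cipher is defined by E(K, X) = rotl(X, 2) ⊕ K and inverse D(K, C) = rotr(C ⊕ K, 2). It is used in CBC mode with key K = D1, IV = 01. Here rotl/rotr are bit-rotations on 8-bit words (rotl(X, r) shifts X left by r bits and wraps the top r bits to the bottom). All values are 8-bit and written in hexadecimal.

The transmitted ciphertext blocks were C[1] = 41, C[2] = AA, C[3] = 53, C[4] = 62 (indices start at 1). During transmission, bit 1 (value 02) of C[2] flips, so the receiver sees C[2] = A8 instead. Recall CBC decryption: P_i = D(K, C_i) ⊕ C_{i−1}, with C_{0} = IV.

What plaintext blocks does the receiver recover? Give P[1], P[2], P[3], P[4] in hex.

P[1] = 25, P[2] = 1F, P[3] = 08, P[4] = BF

Only C[2] changed, to A8. In CBC, a change in C_i garbles P_i and flips the same bit in P_{i+1}. Decrypting the received ciphertext:
P[1]: D(K, 41) = 24; 24 ⊕ 01 = 25.
P[2]: D(K, A8) = 5E; 5E ⊕ 41 = 1F.
P[3]: D(K, 53) = A0; A0 ⊕ A8 = 08.
P[4]: D(K, 62) = EC; EC ⊕ 53 = BF.
Blocks that differ from the original plaintext: P[2], P[3].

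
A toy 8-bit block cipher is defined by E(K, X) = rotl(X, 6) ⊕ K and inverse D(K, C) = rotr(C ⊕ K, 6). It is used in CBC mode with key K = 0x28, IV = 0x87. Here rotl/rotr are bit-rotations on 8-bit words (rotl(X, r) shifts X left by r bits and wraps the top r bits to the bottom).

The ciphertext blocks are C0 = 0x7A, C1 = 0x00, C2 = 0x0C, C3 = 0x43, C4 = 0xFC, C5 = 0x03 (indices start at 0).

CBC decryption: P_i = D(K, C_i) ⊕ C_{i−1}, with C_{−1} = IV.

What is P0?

P0: D(K, 0x7A) = 0x49; 0x49 ⊕ 0x87 = 0xCE.

P0 = 0xCE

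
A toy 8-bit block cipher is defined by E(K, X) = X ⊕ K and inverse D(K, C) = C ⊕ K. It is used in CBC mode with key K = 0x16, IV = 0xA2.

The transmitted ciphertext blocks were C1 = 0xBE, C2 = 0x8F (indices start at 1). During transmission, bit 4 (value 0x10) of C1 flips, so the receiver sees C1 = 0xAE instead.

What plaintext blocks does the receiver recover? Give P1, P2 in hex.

P1 = 0x1A, P2 = 0x37

CBC decryption: P_i = D(K, C_i) ⊕ C_{i−1}, with C_{0} = IV.
Only C1 changed, to 0xAE. In CBC, a change in C_i garbles P_i and flips the same bit in P_{i+1}. Decrypting the received ciphertext:
P1: D(K, 0xAE) = 0xB8; 0xB8 ⊕ 0xA2 = 0x1A.
P2: D(K, 0x8F) = 0x99; 0x99 ⊕ 0xAE = 0x37.
Blocks that differ from the original plaintext: P1, P2.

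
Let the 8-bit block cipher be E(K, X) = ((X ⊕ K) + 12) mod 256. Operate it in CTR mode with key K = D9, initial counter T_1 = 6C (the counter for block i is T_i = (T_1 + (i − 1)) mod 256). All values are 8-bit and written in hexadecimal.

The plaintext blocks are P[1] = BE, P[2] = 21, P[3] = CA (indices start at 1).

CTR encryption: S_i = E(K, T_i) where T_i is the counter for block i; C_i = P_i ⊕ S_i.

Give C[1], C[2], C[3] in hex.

C[1] = 79, C[2] = E7, C[3] = 03

C[1]: T = 6C, S = E(K, T) = C7; BE ⊕ C7 = 79.
C[2]: T = 6D, S = E(K, T) = C6; 21 ⊕ C6 = E7.
C[3]: T = 6E, S = E(K, T) = C9; CA ⊕ C9 = 03.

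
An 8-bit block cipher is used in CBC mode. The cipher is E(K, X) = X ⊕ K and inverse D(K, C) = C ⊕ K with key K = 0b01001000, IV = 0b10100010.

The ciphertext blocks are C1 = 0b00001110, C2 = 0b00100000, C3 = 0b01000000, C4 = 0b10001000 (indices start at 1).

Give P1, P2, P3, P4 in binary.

P1 = 0b11100100, P2 = 0b01100110, P3 = 0b00101000, P4 = 0b10000000

CBC decryption: P_i = D(K, C_i) ⊕ C_{i−1}, with C_{0} = IV.
P1: D(K, 0b00001110) = 0b01000110; 0b01000110 ⊕ 0b10100010 = 0b11100100.
P2: D(K, 0b00100000) = 0b01101000; 0b01101000 ⊕ 0b00001110 = 0b01100110.
P3: D(K, 0b01000000) = 0b00001000; 0b00001000 ⊕ 0b00100000 = 0b00101000.
P4: D(K, 0b10001000) = 0b11000000; 0b11000000 ⊕ 0b01000000 = 0b10000000.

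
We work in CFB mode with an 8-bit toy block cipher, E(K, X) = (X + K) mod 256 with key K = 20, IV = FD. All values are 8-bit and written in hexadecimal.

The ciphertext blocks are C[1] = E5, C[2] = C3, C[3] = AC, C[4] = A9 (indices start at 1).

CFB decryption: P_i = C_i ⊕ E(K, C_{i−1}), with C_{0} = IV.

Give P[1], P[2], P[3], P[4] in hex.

P[1]: E(K, FD) = 1D; E5 ⊕ 1D = F8.
P[2]: E(K, E5) = 05; C3 ⊕ 05 = C6.
P[3]: E(K, C3) = E3; AC ⊕ E3 = 4F.
P[4]: E(K, AC) = CC; A9 ⊕ CC = 65.

P[1] = F8, P[2] = C6, P[3] = 4F, P[4] = 65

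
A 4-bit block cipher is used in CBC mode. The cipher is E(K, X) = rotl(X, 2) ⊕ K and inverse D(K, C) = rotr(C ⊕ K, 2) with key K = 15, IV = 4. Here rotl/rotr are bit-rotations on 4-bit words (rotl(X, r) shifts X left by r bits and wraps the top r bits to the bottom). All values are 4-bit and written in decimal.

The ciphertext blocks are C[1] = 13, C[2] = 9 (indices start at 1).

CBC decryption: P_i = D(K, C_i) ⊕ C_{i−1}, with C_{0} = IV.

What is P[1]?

P[1] = 12

P[1]: D(K, 13) = 8; 8 ⊕ 4 = 12.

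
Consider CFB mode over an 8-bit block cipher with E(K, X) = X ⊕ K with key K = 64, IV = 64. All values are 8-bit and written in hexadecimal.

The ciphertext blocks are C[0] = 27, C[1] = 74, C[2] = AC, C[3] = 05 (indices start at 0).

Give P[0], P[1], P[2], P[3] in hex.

P[0] = 27, P[1] = 37, P[2] = BC, P[3] = CD

CFB decryption: P_i = C_i ⊕ E(K, C_{i−1}), with C_{−1} = IV.
P[0]: E(K, 64) = 00; 27 ⊕ 00 = 27.
P[1]: E(K, 27) = 43; 74 ⊕ 43 = 37.
P[2]: E(K, 74) = 10; AC ⊕ 10 = BC.
P[3]: E(K, AC) = C8; 05 ⊕ C8 = CD.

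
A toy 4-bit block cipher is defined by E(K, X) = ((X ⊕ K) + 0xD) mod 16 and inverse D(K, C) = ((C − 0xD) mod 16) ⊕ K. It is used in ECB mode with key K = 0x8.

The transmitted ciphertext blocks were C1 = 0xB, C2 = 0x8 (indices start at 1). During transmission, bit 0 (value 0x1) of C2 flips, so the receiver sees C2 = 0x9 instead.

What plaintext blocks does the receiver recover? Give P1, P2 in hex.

P1 = 0x6, P2 = 0x4

ECB decryption: P_i = D(K, C_i).
Only C2 changed, to 0x9. In ECB, a change in C_i affects only P_i. Decrypting the received ciphertext:
P1: D(K, 0xB) = 0x6.
P2: D(K, 0x9) = 0x4.
Blocks that differ from the original plaintext: P2.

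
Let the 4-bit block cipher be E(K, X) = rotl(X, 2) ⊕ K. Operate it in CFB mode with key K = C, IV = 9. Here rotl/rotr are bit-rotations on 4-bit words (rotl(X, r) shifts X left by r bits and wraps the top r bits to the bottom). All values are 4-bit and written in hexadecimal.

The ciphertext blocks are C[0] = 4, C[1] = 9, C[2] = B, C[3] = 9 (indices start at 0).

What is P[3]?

P[3] = B

CFB decryption: P_i = C_i ⊕ E(K, C_{i−1}), with C_{−1} = IV.
P[3]: E(K, B) = 2; 9 ⊕ 2 = B.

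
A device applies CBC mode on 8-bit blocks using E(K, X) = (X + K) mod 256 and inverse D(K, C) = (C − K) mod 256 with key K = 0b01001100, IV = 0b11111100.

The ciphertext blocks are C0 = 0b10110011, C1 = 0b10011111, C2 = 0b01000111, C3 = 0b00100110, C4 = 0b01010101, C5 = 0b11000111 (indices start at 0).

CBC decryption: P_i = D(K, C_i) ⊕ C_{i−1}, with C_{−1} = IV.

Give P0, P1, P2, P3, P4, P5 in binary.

P0 = 0b10011011, P1 = 0b11100000, P2 = 0b01100100, P3 = 0b10011101, P4 = 0b00101111, P5 = 0b00101110

P0: D(K, 0b10110011) = 0b01100111; 0b01100111 ⊕ 0b11111100 = 0b10011011.
P1: D(K, 0b10011111) = 0b01010011; 0b01010011 ⊕ 0b10110011 = 0b11100000.
P2: D(K, 0b01000111) = 0b11111011; 0b11111011 ⊕ 0b10011111 = 0b01100100.
P3: D(K, 0b00100110) = 0b11011010; 0b11011010 ⊕ 0b01000111 = 0b10011101.
P4: D(K, 0b01010101) = 0b00001001; 0b00001001 ⊕ 0b00100110 = 0b00101111.
P5: D(K, 0b11000111) = 0b01111011; 0b01111011 ⊕ 0b01010101 = 0b00101110.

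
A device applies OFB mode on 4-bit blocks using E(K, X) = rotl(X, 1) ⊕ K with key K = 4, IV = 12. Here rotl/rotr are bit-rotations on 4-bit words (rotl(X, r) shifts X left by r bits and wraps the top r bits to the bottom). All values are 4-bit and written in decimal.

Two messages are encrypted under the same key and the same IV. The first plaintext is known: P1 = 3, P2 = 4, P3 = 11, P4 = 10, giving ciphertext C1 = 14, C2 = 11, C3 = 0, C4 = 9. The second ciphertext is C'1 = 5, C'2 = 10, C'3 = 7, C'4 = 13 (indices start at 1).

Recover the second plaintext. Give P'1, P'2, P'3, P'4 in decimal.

In OFB with a reused IV, both messages share the same keystream S_i, so C_i ⊕ C'_i = P_i ⊕ P'_i and thus P'_i = P_i ⊕ C_i ⊕ C'_i.
P'1: 3 ⊕ 14 ⊕ 5 = 8.
P'2: 4 ⊕ 11 ⊕ 10 = 5.
P'3: 11 ⊕ 0 ⊕ 7 = 12.
P'4: 10 ⊕ 9 ⊕ 13 = 14.

P'1 = 8, P'2 = 5, P'3 = 12, P'4 = 14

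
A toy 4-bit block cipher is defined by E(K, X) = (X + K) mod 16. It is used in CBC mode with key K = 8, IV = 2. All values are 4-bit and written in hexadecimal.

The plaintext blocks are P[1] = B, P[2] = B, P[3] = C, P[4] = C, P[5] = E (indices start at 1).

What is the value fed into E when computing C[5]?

CBC encryption: C_i = E(K, P_i ⊕ C_{i−1}), with C_{0} = IV.
C[1]: P[1] ⊕ 2 = 9; E(K, 9) = 1.
C[2]: P[2] ⊕ 1 = A; E(K, A) = 2.
C[3]: P[3] ⊕ 2 = E; E(K, E) = 6.
C[4]: P[4] ⊕ 6 = A; E(K, A) = 2.
C[5]: P[5] ⊕ 2 = C; E(K, C) = 4.
So the input to E for block [5] is C.

C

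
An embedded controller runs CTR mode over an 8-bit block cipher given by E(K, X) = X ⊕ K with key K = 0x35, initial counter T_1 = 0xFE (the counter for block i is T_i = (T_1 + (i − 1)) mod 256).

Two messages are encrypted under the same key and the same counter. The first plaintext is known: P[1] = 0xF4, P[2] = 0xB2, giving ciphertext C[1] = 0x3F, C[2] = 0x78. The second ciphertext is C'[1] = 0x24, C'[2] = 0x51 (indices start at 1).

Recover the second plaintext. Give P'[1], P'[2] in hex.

P'[1] = 0xEF, P'[2] = 0x9B

In CTR with a reused counter, both messages share the same keystream S_i, so C_i ⊕ C'_i = P_i ⊕ P'_i and thus P'_i = P_i ⊕ C_i ⊕ C'_i.
P'[1]: 0xF4 ⊕ 0x3F ⊕ 0x24 = 0xEF.
P'[2]: 0xB2 ⊕ 0x78 ⊕ 0x51 = 0x9B.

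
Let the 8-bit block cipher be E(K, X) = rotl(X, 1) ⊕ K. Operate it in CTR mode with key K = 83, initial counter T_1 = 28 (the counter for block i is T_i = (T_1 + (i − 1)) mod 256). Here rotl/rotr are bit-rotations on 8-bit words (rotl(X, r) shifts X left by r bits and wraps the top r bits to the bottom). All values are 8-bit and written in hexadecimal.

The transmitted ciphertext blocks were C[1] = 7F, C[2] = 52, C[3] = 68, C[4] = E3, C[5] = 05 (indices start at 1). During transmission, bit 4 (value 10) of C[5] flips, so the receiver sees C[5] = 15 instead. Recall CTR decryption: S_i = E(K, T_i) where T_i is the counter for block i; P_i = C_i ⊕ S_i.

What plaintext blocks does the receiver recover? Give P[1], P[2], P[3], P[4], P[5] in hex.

P[1] = AC, P[2] = 83, P[3] = BF, P[4] = 36, P[5] = CE

Only C[5] changed, to 15. In CTR, a change in C_i flips the same bit in P_i only; the keystream is unaffected. Decrypting the received ciphertext:
P[1]: T = 28, S = E(K, T) = D3; 7F ⊕ D3 = AC.
P[2]: T = 29, S = E(K, T) = D1; 52 ⊕ D1 = 83.
P[3]: T = 2A, S = E(K, T) = D7; 68 ⊕ D7 = BF.
P[4]: T = 2B, S = E(K, T) = D5; E3 ⊕ D5 = 36.
P[5]: T = 2C, S = E(K, T) = DB; 15 ⊕ DB = CE.
Blocks that differ from the original plaintext: P[5].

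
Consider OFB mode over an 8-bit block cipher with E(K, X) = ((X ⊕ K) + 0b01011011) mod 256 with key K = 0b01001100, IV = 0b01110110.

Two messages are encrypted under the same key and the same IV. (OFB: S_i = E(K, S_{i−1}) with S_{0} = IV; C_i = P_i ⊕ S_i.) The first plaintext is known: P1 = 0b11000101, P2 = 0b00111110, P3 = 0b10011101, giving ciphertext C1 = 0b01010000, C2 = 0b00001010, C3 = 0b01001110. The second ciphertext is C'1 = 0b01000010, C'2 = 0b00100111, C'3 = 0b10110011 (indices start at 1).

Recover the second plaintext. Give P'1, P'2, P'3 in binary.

In OFB with a reused IV, both messages share the same keystream S_i, so C_i ⊕ C'_i = P_i ⊕ P'_i and thus P'_i = P_i ⊕ C_i ⊕ C'_i.
P'1: 0b11000101 ⊕ 0b01010000 ⊕ 0b01000010 = 0b11010111.
P'2: 0b00111110 ⊕ 0b00001010 ⊕ 0b00100111 = 0b00010011.
P'3: 0b10011101 ⊕ 0b01001110 ⊕ 0b10110011 = 0b01100000.

P'1 = 0b11010111, P'2 = 0b00010011, P'3 = 0b01100000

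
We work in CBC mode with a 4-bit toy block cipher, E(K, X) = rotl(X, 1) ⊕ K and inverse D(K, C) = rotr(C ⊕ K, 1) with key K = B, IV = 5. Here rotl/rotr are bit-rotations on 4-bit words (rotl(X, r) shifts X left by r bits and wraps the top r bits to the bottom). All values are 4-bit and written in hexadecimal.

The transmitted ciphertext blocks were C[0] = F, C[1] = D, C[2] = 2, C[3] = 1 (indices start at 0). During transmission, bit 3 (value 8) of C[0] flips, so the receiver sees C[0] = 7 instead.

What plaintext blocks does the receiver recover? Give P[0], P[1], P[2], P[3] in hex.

CBC decryption: P_i = D(K, C_i) ⊕ C_{i−1}, with C_{−1} = IV.
Only C[0] changed, to 7. In CBC, a change in C_i garbles P_i and flips the same bit in P_{i+1}. Decrypting the received ciphertext:
P[0]: D(K, 7) = 6; 6 ⊕ 5 = 3.
P[1]: D(K, D) = 3; 3 ⊕ 7 = 4.
P[2]: D(K, 2) = C; C ⊕ D = 1.
P[3]: D(K, 1) = 5; 5 ⊕ 2 = 7.
Blocks that differ from the original plaintext: P[0], P[1].

P[0] = 3, P[1] = 4, P[2] = 1, P[3] = 7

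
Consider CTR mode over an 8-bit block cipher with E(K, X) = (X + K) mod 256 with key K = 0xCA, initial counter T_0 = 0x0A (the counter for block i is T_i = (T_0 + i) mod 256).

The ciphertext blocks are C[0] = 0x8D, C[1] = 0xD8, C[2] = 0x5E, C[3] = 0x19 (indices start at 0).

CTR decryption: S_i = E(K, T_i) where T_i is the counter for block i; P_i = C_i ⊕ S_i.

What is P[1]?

P[1]: T = 0x0B, S = E(K, T) = 0xD5; 0xD8 ⊕ 0xD5 = 0x0D.

P[1] = 0x0D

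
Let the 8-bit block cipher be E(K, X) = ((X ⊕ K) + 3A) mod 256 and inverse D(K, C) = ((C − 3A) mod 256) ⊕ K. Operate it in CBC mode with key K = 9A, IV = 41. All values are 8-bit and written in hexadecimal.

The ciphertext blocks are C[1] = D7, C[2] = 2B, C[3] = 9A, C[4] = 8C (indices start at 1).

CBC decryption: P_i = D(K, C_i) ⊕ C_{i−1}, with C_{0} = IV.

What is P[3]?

P[3] = D1

P[3]: D(K, 9A) = FA; FA ⊕ 2B = D1.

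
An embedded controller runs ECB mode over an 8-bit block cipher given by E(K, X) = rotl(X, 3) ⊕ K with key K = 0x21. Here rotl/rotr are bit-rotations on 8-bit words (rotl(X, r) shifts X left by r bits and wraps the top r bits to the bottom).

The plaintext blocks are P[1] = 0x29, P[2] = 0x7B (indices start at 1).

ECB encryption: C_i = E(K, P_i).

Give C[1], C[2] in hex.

C[1] = 0x68, C[2] = 0xFA

C[1]: E(K, 0x29) = 0x68.
C[2]: E(K, 0x7B) = 0xFA.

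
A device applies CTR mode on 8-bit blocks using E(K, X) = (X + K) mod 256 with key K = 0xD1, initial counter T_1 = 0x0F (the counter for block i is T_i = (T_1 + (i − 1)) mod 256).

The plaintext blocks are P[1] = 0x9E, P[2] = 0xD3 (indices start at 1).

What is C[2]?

C[2] = 0x32

CTR encryption: S_i = E(K, T_i) where T_i is the counter for block i; C_i = P_i ⊕ S_i.
C[1]: T = 0x0F, S = E(K, T) = 0xE0; 0x9E ⊕ 0xE0 = 0x7E.
C[2]: T = 0x10, S = E(K, T) = 0xE1; 0xD3 ⊕ 0xE1 = 0x32.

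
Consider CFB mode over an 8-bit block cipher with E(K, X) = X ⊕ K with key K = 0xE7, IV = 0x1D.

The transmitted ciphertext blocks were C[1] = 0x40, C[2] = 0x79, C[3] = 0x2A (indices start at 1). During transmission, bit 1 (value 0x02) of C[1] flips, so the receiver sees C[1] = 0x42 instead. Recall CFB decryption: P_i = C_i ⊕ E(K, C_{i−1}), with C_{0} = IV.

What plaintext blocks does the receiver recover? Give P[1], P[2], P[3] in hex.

Only C[1] changed, to 0x42. In CFB, a change in C_i flips the same bit in P_i and garbles P_{i+1}. Decrypting the received ciphertext:
P[1]: E(K, 0x1D) = 0xFA; 0x42 ⊕ 0xFA = 0xB8.
P[2]: E(K, 0x42) = 0xA5; 0x79 ⊕ 0xA5 = 0xDC.
P[3]: E(K, 0x79) = 0x9E; 0x2A ⊕ 0x9E = 0xB4.
Blocks that differ from the original plaintext: P[1], P[2].

P[1] = 0xB8, P[2] = 0xDC, P[3] = 0xB4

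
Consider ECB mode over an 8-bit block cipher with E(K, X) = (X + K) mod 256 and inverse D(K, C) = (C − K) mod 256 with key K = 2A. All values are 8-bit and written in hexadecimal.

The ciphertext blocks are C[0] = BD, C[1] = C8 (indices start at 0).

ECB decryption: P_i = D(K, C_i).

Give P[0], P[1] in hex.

P[0]: D(K, BD) = 93.
P[1]: D(K, C8) = 9E.

P[0] = 93, P[1] = 9E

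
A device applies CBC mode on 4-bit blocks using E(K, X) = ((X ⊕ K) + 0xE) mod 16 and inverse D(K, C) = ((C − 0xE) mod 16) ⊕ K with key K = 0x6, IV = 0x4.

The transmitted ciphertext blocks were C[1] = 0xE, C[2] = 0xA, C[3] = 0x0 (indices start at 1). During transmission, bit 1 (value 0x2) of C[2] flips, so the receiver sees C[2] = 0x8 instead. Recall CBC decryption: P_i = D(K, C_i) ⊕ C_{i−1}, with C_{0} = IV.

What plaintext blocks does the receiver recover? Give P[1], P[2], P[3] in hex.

Only C[2] changed, to 0x8. In CBC, a change in C_i garbles P_i and flips the same bit in P_{i+1}. Decrypting the received ciphertext:
P[1]: D(K, 0xE) = 0x6; 0x6 ⊕ 0x4 = 0x2.
P[2]: D(K, 0x8) = 0xC; 0xC ⊕ 0xE = 0x2.
P[3]: D(K, 0x0) = 0x4; 0x4 ⊕ 0x8 = 0xC.
Blocks that differ from the original plaintext: P[2], P[3].

P[1] = 0x2, P[2] = 0x2, P[3] = 0xC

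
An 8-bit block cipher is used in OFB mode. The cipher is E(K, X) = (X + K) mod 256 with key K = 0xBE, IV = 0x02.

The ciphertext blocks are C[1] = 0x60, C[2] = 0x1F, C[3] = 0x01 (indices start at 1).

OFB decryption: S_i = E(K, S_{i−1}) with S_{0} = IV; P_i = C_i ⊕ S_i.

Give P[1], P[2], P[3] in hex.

P[1]: S = E(K, 0x02) = 0xC0; 0x60 ⊕ 0xC0 = 0xA0.
P[2]: S = E(K, 0xC0) = 0x7E; 0x1F ⊕ 0x7E = 0x61.
P[3]: S = E(K, 0x7E) = 0x3C; 0x01 ⊕ 0x3C = 0x3D.

P[1] = 0xA0, P[2] = 0x61, P[3] = 0x3D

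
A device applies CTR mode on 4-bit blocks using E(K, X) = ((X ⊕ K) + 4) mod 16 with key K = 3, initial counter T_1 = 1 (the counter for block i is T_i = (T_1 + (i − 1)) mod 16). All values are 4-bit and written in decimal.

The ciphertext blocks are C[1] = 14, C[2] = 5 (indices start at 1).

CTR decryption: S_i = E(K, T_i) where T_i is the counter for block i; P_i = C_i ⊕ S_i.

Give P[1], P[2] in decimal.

P[1]: T = 1, S = E(K, T) = 6; 14 ⊕ 6 = 8.
P[2]: T = 2, S = E(K, T) = 5; 5 ⊕ 5 = 0.

P[1] = 8, P[2] = 0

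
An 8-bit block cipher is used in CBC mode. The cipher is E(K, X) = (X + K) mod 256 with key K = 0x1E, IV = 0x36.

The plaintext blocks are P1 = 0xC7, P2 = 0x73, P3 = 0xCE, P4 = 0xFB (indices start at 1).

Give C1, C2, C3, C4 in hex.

C1 = 0x0F, C2 = 0x9A, C3 = 0x72, C4 = 0xA7

CBC encryption: C_i = E(K, P_i ⊕ C_{i−1}), with C_{0} = IV.
C1: P1 ⊕ 0x36 = 0xF1; E(K, 0xF1) = 0x0F.
C2: P2 ⊕ 0x0F = 0x7C; E(K, 0x7C) = 0x9A.
C3: P3 ⊕ 0x9A = 0x54; E(K, 0x54) = 0x72.
C4: P4 ⊕ 0x72 = 0x89; E(K, 0x89) = 0xA7.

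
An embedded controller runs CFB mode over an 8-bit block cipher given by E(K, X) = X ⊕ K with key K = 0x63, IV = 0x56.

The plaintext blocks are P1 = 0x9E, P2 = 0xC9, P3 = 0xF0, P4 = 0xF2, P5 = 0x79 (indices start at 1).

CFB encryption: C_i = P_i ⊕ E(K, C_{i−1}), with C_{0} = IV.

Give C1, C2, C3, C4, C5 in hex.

C1: E(K, 0x56) = 0x35; 0x9E ⊕ 0x35 = 0xAB.
C2: E(K, 0xAB) = 0xC8; 0xC9 ⊕ 0xC8 = 0x01.
C3: E(K, 0x01) = 0x62; 0xF0 ⊕ 0x62 = 0x92.
C4: E(K, 0x92) = 0xF1; 0xF2 ⊕ 0xF1 = 0x03.
C5: E(K, 0x03) = 0x60; 0x79 ⊕ 0x60 = 0x19.

C1 = 0xAB, C2 = 0x01, C3 = 0x92, C4 = 0x03, C5 = 0x19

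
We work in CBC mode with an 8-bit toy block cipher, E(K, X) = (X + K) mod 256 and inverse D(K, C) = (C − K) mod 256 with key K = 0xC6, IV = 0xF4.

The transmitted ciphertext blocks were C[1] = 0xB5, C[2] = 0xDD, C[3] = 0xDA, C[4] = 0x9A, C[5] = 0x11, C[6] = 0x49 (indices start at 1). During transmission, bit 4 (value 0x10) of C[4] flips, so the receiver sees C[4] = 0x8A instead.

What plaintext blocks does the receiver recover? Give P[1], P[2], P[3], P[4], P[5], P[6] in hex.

P[1] = 0x1B, P[2] = 0xA2, P[3] = 0xC9, P[4] = 0x1E, P[5] = 0xC1, P[6] = 0x92

CBC decryption: P_i = D(K, C_i) ⊕ C_{i−1}, with C_{0} = IV.
Only C[4] changed, to 0x8A. In CBC, a change in C_i garbles P_i and flips the same bit in P_{i+1}. Decrypting the received ciphertext:
P[1]: D(K, 0xB5) = 0xEF; 0xEF ⊕ 0xF4 = 0x1B.
P[2]: D(K, 0xDD) = 0x17; 0x17 ⊕ 0xB5 = 0xA2.
P[3]: D(K, 0xDA) = 0x14; 0x14 ⊕ 0xDD = 0xC9.
P[4]: D(K, 0x8A) = 0xC4; 0xC4 ⊕ 0xDA = 0x1E.
P[5]: D(K, 0x11) = 0x4B; 0x4B ⊕ 0x8A = 0xC1.
P[6]: D(K, 0x49) = 0x83; 0x83 ⊕ 0x11 = 0x92.
Blocks that differ from the original plaintext: P[4], P[5].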